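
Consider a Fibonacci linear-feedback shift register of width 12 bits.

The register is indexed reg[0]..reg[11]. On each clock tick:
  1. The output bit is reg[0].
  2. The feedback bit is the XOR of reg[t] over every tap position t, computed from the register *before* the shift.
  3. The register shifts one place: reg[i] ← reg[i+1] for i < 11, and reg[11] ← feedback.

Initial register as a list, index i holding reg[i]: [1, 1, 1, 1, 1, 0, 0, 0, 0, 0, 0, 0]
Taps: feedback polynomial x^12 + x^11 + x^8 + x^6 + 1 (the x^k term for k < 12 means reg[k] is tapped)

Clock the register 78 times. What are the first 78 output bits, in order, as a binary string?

tick  register→output (feedback)
  0  111110000000→1 (1)
  1  111100000001→1 (0)
  2  111000000010→1 (1)
  3  110000000101→1 (0)
  4  100000001010→1 (0)
  5  000000010100→0 (0)
  6  000000101000→0 (0)
  7  000001010000→0 (0)
  8  000010100000→0 (1)
  9  000101000001→0 (1)
 10  001010000011→0 (1)
 11  010100000111→0 (1)
 12  101000001111→1 (1)
 13  010000011111→0 (0)
 14  100000111110→1 (1)
 15  000001111101→0 (1)
 16  000011111011→0 (1)
 17  000111110111→0 (0)
 18  001111101110→0 (0)
 19  011111011100→0 (1)
 20  111110111001→1 (0)
 21  111101110010→1 (0)
 22  111011100100→1 (0)
 23  110111001000→1 (0)
 24  101110010000→1 (1)
 25  011100100001→0 (0)
 26  111001000010→1 (1)
 27  110010000101→1 (0)
 28  100100001010→1 (0)
 29  001000010100→0 (0)
 30  010000101000→0 (0)
 31  100001010000→1 (1)
 32  000010100001→0 (0)
 33  000101000010→0 (0)
 34  001010000100→0 (0)
 35  010100001000→0 (1)
 36  101000010001→1 (0)
 37  010000100010→0 (1)
 38  100001000101→1 (0)
 39  000010001010→0 (1)
 40  000100010101→0 (1)
 41  001000101011→0 (1)
 42  010001010111→0 (1)
 43  100010101111→1 (0)
 44  000101011110→0 (1)
 45  001010111101→0 (1)
 46  010101111011→0 (1)
 47  101011110111→1 (1)
 48  010111101111→0 (1)
 49  101111011111→1 (1)
 50  011110111111→0 (1)
 51  111101111111→1 (0)
 52  111011111110→1 (1)
 53  110111111101→1 (0)
 54  101111111010→1 (1)
 55  011111110101→0 (0)
 56  111111101010→1 (1)
 57  111111010101→1 (0)
 58  111110101010→1 (1)
 59  111101010101→1 (0)
 60  111010101010→1 (1)
 61  110101010101→1 (0)
 62  101010101010→1 (1)
 63  010101010101→0 (1)
 64  101010101011→1 (0)
 65  010101010110→0 (0)
 66  101010101100→1 (1)
 67  010101011001→0 (0)
 68  101010110010→1 (0)
 69  010101100100→0 (1)
 70  101011001001→1 (1)
 71  010110010011→0 (1)
 72  101100100111→1 (1)
 73  011001001111→0 (0)
 74  110010011110→1 (0)
 75  100100111100→1 (1)
 76  001001111001→0 (1)
 77  010011110011→0 (0)

111110000000101000001111101110010000101000010001010111101111111010101010101100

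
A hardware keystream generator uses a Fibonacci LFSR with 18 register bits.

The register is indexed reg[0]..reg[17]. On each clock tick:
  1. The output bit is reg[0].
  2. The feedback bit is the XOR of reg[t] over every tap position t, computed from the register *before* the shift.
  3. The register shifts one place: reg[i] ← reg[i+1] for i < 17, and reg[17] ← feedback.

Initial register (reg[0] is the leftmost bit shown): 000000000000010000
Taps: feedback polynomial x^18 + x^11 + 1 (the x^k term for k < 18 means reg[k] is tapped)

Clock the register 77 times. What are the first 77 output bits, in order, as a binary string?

00000000000001000000100000010001001000000100010011000001100100100001010001001

k : reg_k → out_k, fb_k
0: 000000000000010000 → 0, fb=0
1: 000000000000100000 → 0, fb=0
2: 000000000001000000 → 0, fb=1
3: 000000000010000001 → 0, fb=0
4: 000000000100000010 → 0, fb=0
5: 000000001000000100 → 0, fb=0
6: 000000010000001000 → 0, fb=0
7: 000000100000010000 → 0, fb=0
8: 000001000000100000 → 0, fb=0
9: 000010000001000000 → 0, fb=1
10: 000100000010000001 → 0, fb=0
11: 001000000100000010 → 0, fb=0
12: 010000001000000100 → 0, fb=0
13: 100000010000001000 → 1, fb=1
14: 000000100000010001 → 0, fb=0
15: 000001000000100010 → 0, fb=0
16: 000010000001000100 → 0, fb=1
17: 000100000010001001 → 0, fb=0
18: 001000000100010010 → 0, fb=0
19: 010000001000100100 → 0, fb=0
20: 100000010001001000 → 1, fb=0
21: 000000100010010000 → 0, fb=0
22: 000001000100100000 → 0, fb=0
23: 000010001001000000 → 0, fb=1
24: 000100010010000001 → 0, fb=0
25: 001000100100000010 → 0, fb=0
26: 010001001000000100 → 0, fb=0
27: 100010010000001000 → 1, fb=1
28: 000100100000010001 → 0, fb=0
29: 001001000000100010 → 0, fb=0
30: 010010000001000100 → 0, fb=1
31: 100100000010001001 → 1, fb=1
32: 001000000100010011 → 0, fb=0
33: 010000001000100110 → 0, fb=0
34: 100000010001001100 → 1, fb=0
35: 000000100010011000 → 0, fb=0
36: 000001000100110000 → 0, fb=0
37: 000010001001100000 → 0, fb=1
38: 000100010011000001 → 0, fb=1
39: 001000100110000011 → 0, fb=0
40: 010001001100000110 → 0, fb=0
41: 100010011000001100 → 1, fb=1
42: 000100110000011001 → 0, fb=0
43: 001001100000110010 → 0, fb=0
44: 010011000001100100 → 0, fb=1
45: 100110000011001001 → 1, fb=0
46: 001100000110010010 → 0, fb=0
47: 011000001100100100 → 0, fb=0
48: 110000011001001000 → 1, fb=0
49: 100000110010010000 → 1, fb=1
50: 000001100100100001 → 0, fb=0
51: 000011001001000010 → 0, fb=1
52: 000110010010000101 → 0, fb=0
53: 001100100100001010 → 0, fb=0
54: 011001001000010100 → 0, fb=0
55: 110010010000101000 → 1, fb=1
56: 100100100001010001 → 1, fb=0
57: 001001000010100010 → 0, fb=0
58: 010010000101000100 → 0, fb=1
59: 100100001010001001 → 1, fb=1
60: 001000010100010011 → 0, fb=0
61: 010000101000100110 → 0, fb=0
62: 100001010001001100 → 1, fb=0
63: 000010100010011000 → 0, fb=0
64: 000101000100110000 → 0, fb=0
65: 001010001001100000 → 0, fb=1
66: 010100010011000001 → 0, fb=1
67: 101000100110000011 → 1, fb=1
68: 010001001100000111 → 0, fb=0
69: 100010011000001110 → 1, fb=1
70: 000100110000011101 → 0, fb=0
71: 001001100000111010 → 0, fb=0
72: 010011000001110100 → 0, fb=1
73: 100110000011101001 → 1, fb=0
74: 001100000111010010 → 0, fb=1
75: 011000001110100101 → 0, fb=0
76: 110000011101001010 → 1, fb=0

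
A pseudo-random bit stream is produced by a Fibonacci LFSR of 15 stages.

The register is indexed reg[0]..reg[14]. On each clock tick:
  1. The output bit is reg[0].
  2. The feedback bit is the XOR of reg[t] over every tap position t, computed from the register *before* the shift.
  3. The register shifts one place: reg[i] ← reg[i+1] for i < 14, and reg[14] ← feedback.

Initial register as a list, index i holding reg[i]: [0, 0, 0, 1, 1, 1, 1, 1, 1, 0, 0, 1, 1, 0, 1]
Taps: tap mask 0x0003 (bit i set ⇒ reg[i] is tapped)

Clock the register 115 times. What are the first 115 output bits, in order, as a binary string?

k : reg_k → out_k, fb_k
0: 000111111001101 → 0, fb=0
1: 001111110011010 → 0, fb=0
2: 011111100110100 → 0, fb=1
3: 111111001101001 → 1, fb=0
4: 111110011010010 → 1, fb=0
5: 111100110100100 → 1, fb=0
6: 111001101001000 → 1, fb=0
7: 110011010010000 → 1, fb=0
8: 100110100100000 → 1, fb=1
9: 001101001000001 → 0, fb=0
10: 011010010000010 → 0, fb=1
11: 110100100000101 → 1, fb=0
12: 101001000001010 → 1, fb=1
13: 010010000010101 → 0, fb=1
14: 100100000101011 → 1, fb=1
15: 001000001010111 → 0, fb=0
16: 010000010101110 → 0, fb=1
17: 100000101011101 → 1, fb=1
18: 000001010111011 → 0, fb=0
19: 000010101110110 → 0, fb=0
20: 000101011101100 → 0, fb=0
21: 001010111011000 → 0, fb=0
22: 010101110110000 → 0, fb=1
23: 101011101100001 → 1, fb=1
24: 010111011000011 → 0, fb=1
25: 101110110000111 → 1, fb=1
26: 011101100001111 → 0, fb=1
27: 111011000011111 → 1, fb=0
28: 110110000111110 → 1, fb=0
29: 101100001111100 → 1, fb=1
30: 011000011111001 → 0, fb=1
31: 110000111110011 → 1, fb=0
32: 100001111100110 → 1, fb=1
33: 000011111001101 → 0, fb=0
34: 000111110011010 → 0, fb=0
35: 001111100110100 → 0, fb=0
36: 011111001101000 → 0, fb=1
37: 111110011010001 → 1, fb=0
38: 111100110100010 → 1, fb=0
39: 111001101000100 → 1, fb=0
40: 110011010001000 → 1, fb=0
41: 100110100010000 → 1, fb=1
42: 001101000100001 → 0, fb=0
43: 011010001000010 → 0, fb=1
44: 110100010000101 → 1, fb=0
45: 101000100001010 → 1, fb=1
46: 010001000010101 → 0, fb=1
47: 100010000101011 → 1, fb=1
48: 000100001010111 → 0, fb=0
49: 001000010101110 → 0, fb=0
50: 010000101011100 → 0, fb=1
51: 100001010111001 → 1, fb=1
52: 000010101110011 → 0, fb=0
53: 000101011100110 → 0, fb=0
54: 001010111001100 → 0, fb=0
55: 010101110011000 → 0, fb=1
56: 101011100110001 → 1, fb=1
57: 010111001100011 → 0, fb=1
58: 101110011000111 → 1, fb=1
59: 011100110001111 → 0, fb=1
60: 111001100011111 → 1, fb=0
61: 110011000111110 → 1, fb=0
62: 100110001111100 → 1, fb=1
63: 001100011111001 → 0, fb=0
64: 011000111110010 → 0, fb=1
65: 110001111100101 → 1, fb=0
66: 100011111001010 → 1, fb=1
67: 000111110010101 → 0, fb=0
68: 001111100101010 → 0, fb=0
69: 011111001010100 → 0, fb=1
70: 111110010101001 → 1, fb=0
71: 111100101010010 → 1, fb=0
72: 111001010100100 → 1, fb=0
73: 110010101001000 → 1, fb=0
74: 100101010010000 → 1, fb=1
75: 001010100100001 → 0, fb=0
76: 010101001000010 → 0, fb=1
77: 101010010000101 → 1, fb=1
78: 010100100001011 → 0, fb=1
79: 101001000010111 → 1, fb=1
80: 010010000101111 → 0, fb=1
81: 100100001011111 → 1, fb=1
82: 001000010111111 → 0, fb=0
83: 010000101111110 → 0, fb=1
84: 100001011111101 → 1, fb=1
85: 000010111111011 → 0, fb=0
86: 000101111110110 → 0, fb=0
87: 001011111101100 → 0, fb=0
88: 010111111011000 → 0, fb=1
89: 101111110110001 → 1, fb=1
90: 011111101100011 → 0, fb=1
91: 111111011000111 → 1, fb=0
92: 111110110001110 → 1, fb=0
93: 111101100011100 → 1, fb=0
94: 111011000111000 → 1, fb=0
95: 110110001110000 → 1, fb=0
96: 101100011100000 → 1, fb=1
97: 011000111000001 → 0, fb=1
98: 110001110000011 → 1, fb=0
99: 100011100000110 → 1, fb=1
100: 000111000001101 → 0, fb=0
101: 001110000011010 → 0, fb=0
102: 011100000110100 → 0, fb=1
103: 111000001101001 → 1, fb=0
104: 110000011010010 → 1, fb=0
105: 100000110100100 → 1, fb=1
106: 000001101001001 → 0, fb=0
107: 000011010010010 → 0, fb=0
108: 000110100100100 → 0, fb=0
109: 001101001001000 → 0, fb=0
110: 011010010010000 → 0, fb=1
111: 110100100100001 → 1, fb=0
112: 101001001000010 → 1, fb=1
113: 010010010000101 → 0, fb=1
114: 100100100001011 → 1, fb=1

0001111110011010010000010101110110000111110011010001000010101110011000111110010101001000010111111011000111000001101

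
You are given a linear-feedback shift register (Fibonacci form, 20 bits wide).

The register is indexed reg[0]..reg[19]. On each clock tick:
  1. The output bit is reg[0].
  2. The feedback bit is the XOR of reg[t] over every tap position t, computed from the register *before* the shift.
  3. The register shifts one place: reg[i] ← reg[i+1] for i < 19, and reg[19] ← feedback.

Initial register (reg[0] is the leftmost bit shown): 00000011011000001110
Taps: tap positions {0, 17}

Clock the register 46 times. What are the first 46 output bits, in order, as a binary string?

tick  register→output (feedback)
  0  00000011011000001110→0 (1)
  1  00000110110000011101→0 (1)
  2  00001101100000111011→0 (0)
  3  00011011000001110110→0 (1)
  4  00110110000011101101→0 (1)
  5  01101100000111011011→0 (0)
  6  11011000001110110110→1 (0)
  7  10110000011101101100→1 (0)
  8  01100000111011011000→0 (0)
  9  11000001110110110000→1 (1)
 10  10000011101101100001→1 (1)
 11  00000111011011000011→0 (0)
 12  00001110110110000110→0 (1)
 13  00011101101100001101→0 (1)
 14  00111011011000011011→0 (0)
 15  01110110110000110110→0 (1)
 16  11101101100001101101→1 (0)
 17  11011011000011011010→1 (1)
 18  10110110000110110101→1 (0)
 19  01101100001101101010→0 (0)
 20  11011000011011010100→1 (0)
 21  10110000110110101000→1 (1)
 22  01100001101101010001→0 (0)
 23  11000011011010100010→1 (1)
 24  10000110110101000101→1 (0)
 25  00001101101010001010→0 (0)
 26  00011011010100010100→0 (1)
 27  00110110101000101001→0 (0)
 28  01101101010001010010→0 (0)
 29  11011010100010100100→1 (0)
 30  10110101000101001000→1 (1)
 31  01101010001010010001→0 (0)
 32  11010100010100100010→1 (1)
 33  10101000101001000101→1 (0)
 34  01010001010010001010→0 (0)
 35  10100010100100010100→1 (0)
 36  01000101001000101000→0 (0)
 37  10001010010001010000→1 (1)
 38  00010100100010100001→0 (0)
 39  00101001000101000010→0 (0)
 40  01010010001010000100→0 (1)
 41  10100100010100001001→1 (1)
 42  01001000101000010011→0 (0)
 43  10010001010000100110→1 (0)
 44  00100010100001001100→0 (1)
 45  01000101000010011001→0 (0)

0000001101100000111011011000011011010100010100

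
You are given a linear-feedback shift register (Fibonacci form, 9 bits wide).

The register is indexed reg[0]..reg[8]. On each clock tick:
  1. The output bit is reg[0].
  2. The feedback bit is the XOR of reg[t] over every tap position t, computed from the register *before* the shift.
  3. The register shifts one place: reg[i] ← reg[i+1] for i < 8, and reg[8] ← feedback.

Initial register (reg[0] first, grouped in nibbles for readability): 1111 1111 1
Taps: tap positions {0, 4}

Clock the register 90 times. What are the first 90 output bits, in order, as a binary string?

111111111000001111011111000101110011001000001001010011101101000111100111110011011000101010

k : reg_k → out_k, fb_k
0: 111111111 → 1, fb=0
1: 111111110 → 1, fb=0
2: 111111100 → 1, fb=0
3: 111111000 → 1, fb=0
4: 111110000 → 1, fb=0
5: 111100000 → 1, fb=1
6: 111000001 → 1, fb=1
7: 110000011 → 1, fb=1
8: 100000111 → 1, fb=1
9: 000001111 → 0, fb=0
10: 000011110 → 0, fb=1
11: 000111101 → 0, fb=1
12: 001111011 → 0, fb=1
13: 011110111 → 0, fb=1
14: 111101111 → 1, fb=1
15: 111011111 → 1, fb=0
16: 110111110 → 1, fb=0
17: 101111100 → 1, fb=0
18: 011111000 → 0, fb=1
19: 111110001 → 1, fb=0
20: 111100010 → 1, fb=1
21: 111000101 → 1, fb=1
22: 110001011 → 1, fb=1
23: 100010111 → 1, fb=0
24: 000101110 → 0, fb=0
25: 001011100 → 0, fb=1
26: 010111001 → 0, fb=1
27: 101110011 → 1, fb=0
28: 011100110 → 0, fb=0
29: 111001100 → 1, fb=1
30: 110011001 → 1, fb=0
31: 100110010 → 1, fb=0
32: 001100100 → 0, fb=0
33: 011001000 → 0, fb=0
34: 110010000 → 1, fb=0
35: 100100000 → 1, fb=1
36: 001000001 → 0, fb=0
37: 010000010 → 0, fb=0
38: 100000100 → 1, fb=1
39: 000001001 → 0, fb=0
40: 000010010 → 0, fb=1
41: 000100101 → 0, fb=0
42: 001001010 → 0, fb=0
43: 010010100 → 0, fb=1
44: 100101001 → 1, fb=1
45: 001010011 → 0, fb=1
46: 010100111 → 0, fb=0
47: 101001110 → 1, fb=1
48: 010011101 → 0, fb=1
49: 100111011 → 1, fb=0
50: 001110110 → 0, fb=1
51: 011101101 → 0, fb=0
52: 111011010 → 1, fb=0
53: 110110100 → 1, fb=0
54: 101101000 → 1, fb=1
55: 011010001 → 0, fb=1
56: 110100011 → 1, fb=1
57: 101000111 → 1, fb=1
58: 010001111 → 0, fb=0
59: 100011110 → 1, fb=0
60: 000111100 → 0, fb=1
61: 001111001 → 0, fb=1
62: 011110011 → 0, fb=1
63: 111100111 → 1, fb=1
64: 111001111 → 1, fb=1
65: 110011111 → 1, fb=0
66: 100111110 → 1, fb=0
67: 001111100 → 0, fb=1
68: 011111001 → 0, fb=1
69: 111110011 → 1, fb=0
70: 111100110 → 1, fb=1
71: 111001101 → 1, fb=1
72: 110011011 → 1, fb=0
73: 100110110 → 1, fb=0
74: 001101100 → 0, fb=0
75: 011011000 → 0, fb=1
76: 110110001 → 1, fb=0
77: 101100010 → 1, fb=1
78: 011000101 → 0, fb=0
79: 110001010 → 1, fb=1
80: 100010101 → 1, fb=0
81: 000101010 → 0, fb=0
82: 001010100 → 0, fb=1
83: 010101001 → 0, fb=0
84: 101010010 → 1, fb=0
85: 010100100 → 0, fb=0
86: 101001000 → 1, fb=1
87: 010010001 → 0, fb=1
88: 100100011 → 1, fb=1
89: 001000111 → 0, fb=0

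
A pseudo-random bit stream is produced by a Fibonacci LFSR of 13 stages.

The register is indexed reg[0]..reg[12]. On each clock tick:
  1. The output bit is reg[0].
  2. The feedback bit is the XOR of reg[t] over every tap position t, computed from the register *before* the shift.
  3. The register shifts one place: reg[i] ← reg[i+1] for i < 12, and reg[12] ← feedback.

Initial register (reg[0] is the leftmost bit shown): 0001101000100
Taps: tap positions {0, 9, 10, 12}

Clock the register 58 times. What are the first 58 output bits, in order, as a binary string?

k : reg_k → out_k, fb_k
0: 0001101000100 → 0, fb=1
1: 0011010001001 → 0, fb=0
2: 0110100010010 → 0, fb=0
3: 1101000100100 → 1, fb=0
4: 1010001001000 → 1, fb=0
5: 0100010010000 → 0, fb=0
6: 1000100100000 → 1, fb=1
7: 0001001000001 → 0, fb=1
8: 0010010000011 → 0, fb=1
9: 0100100000111 → 0, fb=0
10: 1001000001110 → 1, fb=1
11: 0010000011101 → 0, fb=1
12: 0100000111011 → 0, fb=0
13: 1000001110110 → 1, fb=0
14: 0000011101100 → 0, fb=0
15: 0000111011000 → 0, fb=1
16: 0001110110001 → 0, fb=1
17: 0011101100011 → 0, fb=1
18: 0111011000111 → 0, fb=0
19: 1110110001110 → 1, fb=1
20: 1101100011101 → 1, fb=0
21: 1011000111010 → 1, fb=0
22: 0110001110100 → 0, fb=1
23: 1100011101001 → 1, fb=1
24: 1000111010011 → 1, fb=0
25: 0001110100110 → 0, fb=1
26: 0011101001101 → 0, fb=1
27: 0111010011011 → 0, fb=0
28: 1110100110110 → 1, fb=0
29: 1101001101100 → 1, fb=1
30: 1010011011001 → 1, fb=1
31: 0100110110011 → 0, fb=1
32: 1001101100111 → 1, fb=1
33: 0011011001111 → 0, fb=1
34: 0110110011111 → 0, fb=1
35: 1101100111111 → 1, fb=0
36: 1011001111110 → 1, fb=1
37: 0110011111101 → 0, fb=1
38: 1100111111011 → 1, fb=1
39: 1001111110111 → 1, fb=1
40: 0011111101111 → 0, fb=1
41: 0111111011111 → 0, fb=1
42: 1111110111111 → 1, fb=0
43: 1111101111110 → 1, fb=1
44: 1111011111101 → 1, fb=0
45: 1110111111010 → 1, fb=0
46: 1101111110100 → 1, fb=0
47: 1011111101000 → 1, fb=0
48: 0111111010000 → 0, fb=0
49: 1111110100000 → 1, fb=1
50: 1111101000001 → 1, fb=0
51: 1111010000010 → 1, fb=1
52: 1110100000101 → 1, fb=1
53: 1101000001011 → 1, fb=1
54: 1010000010111 → 1, fb=1
55: 0100000101111 → 0, fb=1
56: 1000001011111 → 1, fb=0
57: 0000010111110 → 0, fb=0

0001101000100100000111011000111010011011001111110111111010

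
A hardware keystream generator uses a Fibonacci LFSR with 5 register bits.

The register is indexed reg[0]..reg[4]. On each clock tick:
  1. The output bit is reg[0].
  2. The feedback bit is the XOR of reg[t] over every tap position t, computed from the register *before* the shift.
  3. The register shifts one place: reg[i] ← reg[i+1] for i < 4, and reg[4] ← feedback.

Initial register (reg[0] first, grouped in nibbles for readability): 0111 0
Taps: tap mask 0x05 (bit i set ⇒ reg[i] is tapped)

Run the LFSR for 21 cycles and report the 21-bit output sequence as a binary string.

tick  register→output (feedback)
  0  01110→0 (1)
  1  11101→1 (0)
  2  11010→1 (1)
  3  10101→1 (0)
  4  01010→0 (0)
  5  10100→1 (0)
  6  01000→0 (0)
  7  10000→1 (1)
  8  00001→0 (0)
  9  00010→0 (0)
 10  00100→0 (1)
 11  01001→0 (0)
 12  10010→1 (1)
 13  00101→0 (1)
 14  01011→0 (0)
 15  10110→1 (0)
 16  01100→0 (1)
 17  11001→1 (1)
 18  10011→1 (1)
 19  00111→0 (1)
 20  01111→0 (1)

011101010000100101100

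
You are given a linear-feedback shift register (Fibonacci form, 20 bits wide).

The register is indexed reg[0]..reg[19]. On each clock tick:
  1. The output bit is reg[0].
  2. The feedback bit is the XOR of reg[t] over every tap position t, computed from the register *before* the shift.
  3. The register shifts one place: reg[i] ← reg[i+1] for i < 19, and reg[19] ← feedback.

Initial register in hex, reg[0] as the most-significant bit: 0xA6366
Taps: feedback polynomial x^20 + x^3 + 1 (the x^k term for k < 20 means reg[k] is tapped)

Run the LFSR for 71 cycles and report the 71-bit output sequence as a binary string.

10100110001101100110100101111000010100100010101110101100001101110110110

tick  register→output (feedback)
  0  10100110001101100110→1 (1)
  1  01001100011011001101→0 (0)
  2  10011000110110011010→1 (0)
  3  00110001101100110100→0 (1)
  4  01100011011001101001→0 (0)
  5  11000110110011010010→1 (1)
  6  10001101100110100101→1 (1)
  7  00011011001101001011→0 (1)
  8  00110110011010010111→0 (1)
  9  01101100110100101111→0 (0)
 10  11011001101001011110→1 (0)
 11  10110011010010111100→1 (0)
 12  01100110100101111000→0 (0)
 13  11001101001011110000→1 (1)
 14  10011010010111100001→1 (0)
 15  00110100101111000010→0 (1)
 16  01101001011110000101→0 (0)
 17  11010010111100001010→1 (0)
 18  10100101111000010100→1 (1)
 19  01001011110000101001→0 (0)
 20  10010111100001010010→1 (0)
 21  00101111000010100100→0 (0)
 22  01011110000101001000→0 (1)
 23  10111100001010010001→1 (0)
 24  01111000010100100010→0 (1)
 25  11110000101001000101→1 (0)
 26  11100001010010001010→1 (1)
 27  11000010100100010101→1 (1)
 28  10000101001000101011→1 (1)
 29  00001010010001010111→0 (0)
 30  00010100100010101110→0 (1)
 31  00101001000101011101→0 (0)
 32  01010010001010111010→0 (1)
 33  10100100010101110101→1 (1)
 34  01001000101011101011→0 (0)
 35  10010001010111010110→1 (0)
 36  00100010101110101100→0 (0)
 37  01000101011101011000→0 (0)
 38  10001010111010110000→1 (1)
 39  00010101110101100001→0 (1)
 40  00101011101011000011→0 (0)
 41  01010111010110000110→0 (1)
 42  10101110101100001101→1 (1)
 43  01011101011000011011→0 (1)
 44  10111010110000110111→1 (0)
 45  01110101100001101110→0 (1)
 46  11101011000011011101→1 (1)
 47  11010110000110111011→1 (0)
 48  10101100001101110110→1 (1)
 49  01011000011011101101→0 (1)
 50  10110000110111011011→1 (0)
 51  01100001101110110110→0 (0)
 52  11000011011101101100→1 (1)
 53  10000110111011011001→1 (1)
 54  00001101110110110011→0 (0)
 55  00011011101101100110→0 (1)
 56  00110111011011001101→0 (1)
 57  01101110110110011011→0 (0)
 58  11011101101100110110→1 (0)
 59  10111011011001101100→1 (0)
 60  01110110110011011000→0 (1)
 61  11101101100110110001→1 (1)
 62  11011011001101100011→1 (0)
 63  10110110011011000110→1 (0)
 64  01101100110110001100→0 (0)
 65  11011001101100011000→1 (0)
 66  10110011011000110000→1 (0)
 67  01100110110001100000→0 (0)
 68  11001101100011000000→1 (1)
 69  10011011000110000001→1 (0)
 70  00110110001100000010→0 (1)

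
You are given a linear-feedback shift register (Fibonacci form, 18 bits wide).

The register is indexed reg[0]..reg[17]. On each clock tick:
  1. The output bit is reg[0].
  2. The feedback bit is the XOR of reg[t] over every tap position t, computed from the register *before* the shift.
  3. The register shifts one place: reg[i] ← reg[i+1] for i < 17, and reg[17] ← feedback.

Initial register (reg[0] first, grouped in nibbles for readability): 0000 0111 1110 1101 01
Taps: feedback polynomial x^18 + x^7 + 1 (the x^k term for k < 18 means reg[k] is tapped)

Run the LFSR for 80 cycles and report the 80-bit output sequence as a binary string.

00000111111011010111110001010100110101011000111110000100100100110111001101001010

tick  register→output (feedback)
  0  000001111110110101→0 (1)
  1  000011111101101011→0 (1)
  2  000111111011010111→0 (1)
  3  001111110110101111→0 (1)
  4  011111101101011111→0 (0)
  5  111111011010111110→1 (0)
  6  111110110101111100→1 (0)
  7  111101101011111000→1 (1)
  8  111011010111110001→1 (0)
  9  110110101111100010→1 (1)
 10  101101011111000101→1 (0)
 11  011010111110001010→0 (1)
 12  110101111100010101→1 (0)
 13  101011111000101010→1 (0)
 14  010111110001010100→0 (1)
 15  101111100010101001→1 (1)
 16  011111000101010011→0 (0)
 17  111110001010100110→1 (1)
 18  111100010101001101→1 (0)
 19  111000101010011010→1 (1)
 20  110001010100110101→1 (0)
 21  100010101001101010→1 (1)
 22  000101010011010101→0 (1)
 23  001010100110101011→0 (0)
 24  010101001101010110→0 (0)
 25  101010011010101100→1 (0)
 26  010100110101011000→0 (1)
 27  101001101010110001→1 (1)
 28  010011010101100011→0 (1)
 29  100110101011000111→1 (1)
 30  001101010110001111→0 (1)
 31  011010101100011111→0 (0)
 32  110101011000111110→1 (0)
 33  101010110001111100→1 (0)
 34  010101100011111000→0 (0)
 35  101011000111110000→1 (1)
 36  010110001111100001→0 (0)
 37  101100011111000010→1 (0)
 38  011000111110000100→0 (1)
 39  110001111100001001→1 (0)
 40  100011111000010010→1 (0)
 41  000111110000100100→0 (1)
 42  001111100001001001→0 (0)
 43  011111000010010010→0 (0)
 44  111110000100100100→1 (1)
 45  111100001001001001→1 (1)
 46  111000010010010011→1 (0)
 47  110000100100100110→1 (1)
 48  100001001001001101→1 (1)
 49  000010010010011011→0 (1)
 50  000100100100110111→0 (0)
 51  001001001001101110→0 (0)
 52  010010010011011100→0 (1)
 53  100100100110111001→1 (1)
 54  001001001101110011→0 (0)
 55  010010011011100110→0 (1)
 56  100100110111001101→1 (0)
 57  001001101110011010→0 (0)
 58  010011011100110100→0 (1)
 59  100110111001101001→1 (0)
 60  001101110011010010→0 (1)
 61  011011100110100101→0 (0)
 62  110111001101001010→1 (1)
 63  101110011010010101→1 (0)
 64  011100110100101010→0 (1)
 65  111001101001010101→1 (1)
 66  110011010010101011→1 (0)
 67  100110100101010110→1 (1)
 68  001101001010101101→0 (0)
 69  011010010101011010→0 (1)
 70  110100101010110101→1 (1)
 71  101001010101101011→1 (0)
 72  010010101011010110→0 (0)
 73  100101010110101100→1 (0)
 74  001010101101011000→0 (0)
 75  010101011010110000→0 (1)
 76  101010110101100001→1 (0)
 77  010101101011000010→0 (0)
 78  101011010110000100→1 (0)
 79  010110101100001000→0 (0)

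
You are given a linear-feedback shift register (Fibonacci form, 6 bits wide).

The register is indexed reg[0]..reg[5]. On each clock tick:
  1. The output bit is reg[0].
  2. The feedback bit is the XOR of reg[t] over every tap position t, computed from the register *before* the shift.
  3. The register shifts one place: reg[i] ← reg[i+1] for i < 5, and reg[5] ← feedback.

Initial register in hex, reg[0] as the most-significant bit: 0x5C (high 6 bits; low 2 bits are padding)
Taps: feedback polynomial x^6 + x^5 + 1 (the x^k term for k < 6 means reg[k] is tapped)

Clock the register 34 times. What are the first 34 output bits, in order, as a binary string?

tick  register→output (feedback)
  0  010111→0 (1)
  1  101111→1 (0)
  2  011110→0 (0)
  3  111100→1 (1)
  4  111001→1 (0)
  5  110010→1 (1)
  6  100101→1 (0)
  7  001010→0 (0)
  8  010100→0 (0)
  9  101000→1 (1)
 10  010001→0 (1)
 11  100011→1 (0)
 12  000110→0 (0)
 13  001100→0 (0)
 14  011000→0 (0)
 15  110000→1 (1)
 16  100001→1 (0)
 17  000010→0 (0)
 18  000100→0 (0)
 19  001000→0 (0)
 20  010000→0 (0)
 21  100000→1 (1)
 22  000001→0 (1)
 23  000011→0 (1)
 24  000111→0 (1)
 25  001111→0 (1)
 26  011111→0 (1)
 27  111111→1 (0)
 28  111110→1 (1)
 29  111101→1 (0)
 30  111010→1 (1)
 31  110101→1 (0)
 32  101010→1 (1)
 33  010101→0 (1)

0101111001010001100001000001111110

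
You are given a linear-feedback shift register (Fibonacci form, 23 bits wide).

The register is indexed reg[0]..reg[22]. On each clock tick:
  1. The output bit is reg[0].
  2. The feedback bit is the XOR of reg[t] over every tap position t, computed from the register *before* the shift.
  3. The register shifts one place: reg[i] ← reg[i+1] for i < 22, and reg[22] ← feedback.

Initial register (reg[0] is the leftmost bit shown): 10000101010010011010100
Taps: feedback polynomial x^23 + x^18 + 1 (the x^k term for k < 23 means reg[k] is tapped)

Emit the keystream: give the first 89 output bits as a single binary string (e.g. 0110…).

tick  register→output (feedback)
  0  10000101010010011010100→1 (0)
  1  00001010100100110101000→0 (0)
  2  00010101001001101010000→0 (1)
  3  00101010010011010100001→0 (0)
  4  01010100100110101000010→0 (0)
  5  10101001001101010000100→1 (1)
  6  01010010011010100001001→0 (0)
  7  10100100110101000010010→1 (0)
  8  01001001101010000100100→0 (0)
  9  10010011010100001001000→1 (1)
 10  00100110101000010010001→0 (1)
 11  01001101010000100100011→0 (0)
 12  10011010100001001000110→1 (1)
 13  00110101000010010001101→0 (0)
 14  01101010000100100011010→0 (1)
 15  11010100001001000110101→1 (0)
 16  10101000010010001101010→1 (1)
 17  01010000100100011010101→0 (1)
 18  10100001001000110101011→1 (1)
 19  01000010010001101010111→0 (1)
 20  10000100100011010101111→1 (1)
 21  00001001000110101011111→0 (1)
 22  00010010001101010111111→0 (1)
 23  00100100011010101111111→0 (1)
 24  01001000110101011111111→0 (1)
 25  10010001101010111111111→1 (0)
 26  00100011010101111111110→0 (1)
 27  01000110101011111111101→0 (1)
 28  10001101010111111111011→1 (0)
 29  00011010101111111110110→0 (1)
 30  00110101011111111101101→0 (0)
 31  01101010111111111011010→0 (1)
 32  11010101111111110110101→1 (0)
 33  10101011111111101101010→1 (1)
 34  01010111111111011010101→0 (1)
 35  10101111111110110101011→1 (1)
 36  01011111111101101010111→0 (1)
 37  10111111111011010101111→1 (1)
 38  01111111110110101011111→0 (1)
 39  11111111101101010111111→1 (0)
 40  11111111011010101111110→1 (0)
 41  11111110110101011111100→1 (0)
 42  11111101101010111111000→1 (0)
 43  11111011010101111110000→1 (0)
 44  11110110101011111100000→1 (1)
 45  11101101010111111000001→1 (1)
 46  11011010101111110000011→1 (1)
 47  10110101011111100000111→1 (1)
 48  01101010111111000001111→0 (0)
 49  11010101111110000011110→1 (0)
 50  10101011111100000111100→1 (0)
 51  01010111111000001111000→0 (1)
 52  10101111110000011110001→1 (0)
 53  01011111100000111100010→0 (0)
 54  10111111000001111000100→1 (1)
 55  01111110000011110001001→0 (0)
 56  11111100000111100010010→1 (0)
 57  11111000001111000100100→1 (1)
 58  11110000011110001001001→1 (1)
 59  11100000111100010010011→1 (0)
 60  11000001111000100100110→1 (1)
 61  10000011110001001001101→1 (1)
 62  00000111100010010011011→0 (1)
 63  00001111000100100110111→0 (1)
 64  00011110001001001101111→0 (0)
 65  00111100010010011011110→0 (1)
 66  01111000100100110111101→0 (1)
 67  11110001001001101111011→1 (0)
 68  11100010010011011110110→1 (0)
 69  11000100100110111101100→1 (1)
 70  10001001001101111011001→1 (0)
 71  00010010011011110110010→0 (1)
 72  00100100110111101100101→0 (0)
 73  01001001101111011001010→0 (0)
 74  10010011011110110010100→1 (0)
 75  00100110111101100101000→0 (0)
 76  01001101111011001010000→0 (1)
 77  10011011110110010100001→1 (1)
 78  00110111101100101000011→0 (0)
 79  01101111011001010000110→0 (0)
 80  11011110110010100001100→1 (1)
 81  10111101100101000011001→1 (0)
 82  01111011001010000110010→0 (1)
 83  11110110010100001100101→1 (1)
 84  11101100101000011001011→1 (1)
 85  11011001010000110010111→1 (0)
 86  10110010100001100101110→1 (1)
 87  01100101000011001011101→0 (1)
 88  11001010000110010111011→1 (0)

10000101010010011010100001001000110101011111111101101010111111000001111000100100110111101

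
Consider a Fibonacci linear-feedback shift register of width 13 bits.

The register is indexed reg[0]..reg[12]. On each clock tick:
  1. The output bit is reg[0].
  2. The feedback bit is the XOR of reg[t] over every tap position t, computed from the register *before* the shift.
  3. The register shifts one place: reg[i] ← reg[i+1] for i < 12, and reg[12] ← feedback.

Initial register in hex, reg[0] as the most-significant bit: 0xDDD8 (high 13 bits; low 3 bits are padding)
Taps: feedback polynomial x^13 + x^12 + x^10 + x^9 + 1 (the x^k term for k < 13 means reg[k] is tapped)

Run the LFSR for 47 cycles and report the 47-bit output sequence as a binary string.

step | reg (before) | out | fb
   0 | 1101110111011 | 1 | 1
   1 | 1011101110111 | 1 | 1
   2 | 0111011101111 | 0 | 1
   3 | 1110111011111 | 1 | 0
   4 | 1101110111110 | 1 | 1
   5 | 1011101111101 | 1 | 0
   6 | 0111011111010 | 0 | 1
   7 | 1110111110101 | 1 | 1
   8 | 1101111101011 | 1 | 1
   9 | 1011111010111 | 1 | 1
  10 | 0111110101111 | 0 | 1
  11 | 1111101011111 | 1 | 0
  12 | 1111010111110 | 1 | 1
  13 | 1110101111101 | 1 | 0
  14 | 1101011111010 | 1 | 0
  15 | 1010111110100 | 1 | 0
  16 | 0101111101000 | 0 | 1
  17 | 1011111010001 | 1 | 0
  18 | 0111110100010 | 0 | 0
  19 | 1111101000100 | 1 | 0
  20 | 1111010001000 | 1 | 0
  21 | 1110100010000 | 1 | 1
  22 | 1101000100001 | 1 | 0
  23 | 1010001000010 | 1 | 1
  24 | 0100010000101 | 0 | 0
  25 | 1000100001010 | 1 | 0
  26 | 0001000010100 | 0 | 1
  27 | 0010000101001 | 0 | 0
  28 | 0100001010010 | 0 | 0
  29 | 1000010100100 | 1 | 0
  30 | 0000101001000 | 0 | 1
  31 | 0001010010001 | 0 | 1
  32 | 0010100100011 | 0 | 1
  33 | 0101001000111 | 0 | 0
  34 | 1010010001110 | 1 | 1
  35 | 0100100011101 | 0 | 1
  36 | 1001000111011 | 1 | 1
  37 | 0010001110111 | 0 | 0
  38 | 0100011101110 | 0 | 0
  39 | 1000111011100 | 1 | 1
  40 | 0001110111001 | 0 | 0
  41 | 0011101110010 | 0 | 0
  42 | 0111011100100 | 0 | 1
  43 | 1110111001001 | 1 | 1
  44 | 1101110010011 | 1 | 0
  45 | 1011100100110 | 1 | 0
  46 | 0111001001100 | 0 | 0

11011101110111110101111101000100001010010001110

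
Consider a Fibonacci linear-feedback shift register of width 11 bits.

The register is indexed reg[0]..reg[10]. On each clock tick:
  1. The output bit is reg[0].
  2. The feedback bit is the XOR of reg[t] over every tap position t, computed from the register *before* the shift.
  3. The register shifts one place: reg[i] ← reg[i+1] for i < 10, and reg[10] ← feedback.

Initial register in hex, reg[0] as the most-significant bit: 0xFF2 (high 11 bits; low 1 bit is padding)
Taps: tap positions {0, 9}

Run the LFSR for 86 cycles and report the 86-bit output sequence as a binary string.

11111111001100110010110100101110001011100101000110100010100100000100001010100000010001

step | reg (before) | out | fb
   0 | 11111111001 | 1 | 1
   1 | 11111110011 | 1 | 0
   2 | 11111100110 | 1 | 0
   3 | 11111001100 | 1 | 1
   4 | 11110011001 | 1 | 1
   5 | 11100110011 | 1 | 0
   6 | 11001100110 | 1 | 0
   7 | 10011001100 | 1 | 1
   8 | 00110011001 | 0 | 0
   9 | 01100110010 | 0 | 1
  10 | 11001100101 | 1 | 1
  11 | 10011001011 | 1 | 0
  12 | 00110010110 | 0 | 1
  13 | 01100101101 | 0 | 0
  14 | 11001011010 | 1 | 0
  15 | 10010110100 | 1 | 1
  16 | 00101101001 | 0 | 0
  17 | 01011010010 | 0 | 1
  18 | 10110100101 | 1 | 1
  19 | 01101001011 | 0 | 1
  20 | 11010010111 | 1 | 0
  21 | 10100101110 | 1 | 0
  22 | 01001011100 | 0 | 0
  23 | 10010111000 | 1 | 1
  24 | 00101110001 | 0 | 0
  25 | 01011100010 | 0 | 1
  26 | 10111000101 | 1 | 1
  27 | 01110001011 | 0 | 1
  28 | 11100010111 | 1 | 0
  29 | 11000101110 | 1 | 0
  30 | 10001011100 | 1 | 1
  31 | 00010111001 | 0 | 0
  32 | 00101110010 | 0 | 1
  33 | 01011100101 | 0 | 0
  34 | 10111001010 | 1 | 0
  35 | 01110010100 | 0 | 0
  36 | 11100101000 | 1 | 1
  37 | 11001010001 | 1 | 1
  38 | 10010100011 | 1 | 0
  39 | 00101000110 | 0 | 1
  40 | 01010001101 | 0 | 0
  41 | 10100011010 | 1 | 0
  42 | 01000110100 | 0 | 0
  43 | 10001101000 | 1 | 1
  44 | 00011010001 | 0 | 0
  45 | 00110100010 | 0 | 1
  46 | 01101000101 | 0 | 0
  47 | 11010001010 | 1 | 0
  48 | 10100010100 | 1 | 1
  49 | 01000101001 | 0 | 0
  50 | 10001010010 | 1 | 0
  51 | 00010100100 | 0 | 0
  52 | 00101001000 | 0 | 0
  53 | 01010010000 | 0 | 0
  54 | 10100100000 | 1 | 1
  55 | 01001000001 | 0 | 0
  56 | 10010000010 | 1 | 0
  57 | 00100000100 | 0 | 0
  58 | 01000001000 | 0 | 0
  59 | 10000010000 | 1 | 1
  60 | 00000100001 | 0 | 0
  61 | 00001000010 | 0 | 1
  62 | 00010000101 | 0 | 0
  63 | 00100001010 | 0 | 1
  64 | 01000010101 | 0 | 0
  65 | 10000101010 | 1 | 0
  66 | 00001010100 | 0 | 0
  67 | 00010101000 | 0 | 0
  68 | 00101010000 | 0 | 0
  69 | 01010100000 | 0 | 0
  70 | 10101000000 | 1 | 1
  71 | 01010000001 | 0 | 0
  72 | 10100000010 | 1 | 0
  73 | 01000000100 | 0 | 0
  74 | 10000001000 | 1 | 1
  75 | 00000010001 | 0 | 0
  76 | 00000100010 | 0 | 1
  77 | 00001000101 | 0 | 0
  78 | 00010001010 | 0 | 1
  79 | 00100010101 | 0 | 0
  80 | 01000101010 | 0 | 1
  81 | 10001010101 | 1 | 1
  82 | 00010101011 | 0 | 1
  83 | 00101010111 | 0 | 1
  84 | 01010101111 | 0 | 1
  85 | 10101011111 | 1 | 0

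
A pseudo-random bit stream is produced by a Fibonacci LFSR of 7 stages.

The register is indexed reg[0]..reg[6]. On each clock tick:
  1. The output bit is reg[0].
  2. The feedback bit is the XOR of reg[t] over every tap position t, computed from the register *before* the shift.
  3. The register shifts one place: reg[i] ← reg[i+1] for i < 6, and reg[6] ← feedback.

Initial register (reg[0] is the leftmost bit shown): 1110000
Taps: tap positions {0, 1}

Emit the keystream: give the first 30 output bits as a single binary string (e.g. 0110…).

tick  register→output (feedback)
  0  1110000→1 (0)
  1  1100000→1 (0)
  2  1000000→1 (1)
  3  0000001→0 (0)
  4  0000010→0 (0)
  5  0000100→0 (0)
  6  0001000→0 (0)
  7  0010000→0 (0)
  8  0100000→0 (1)
  9  1000001→1 (1)
 10  0000011→0 (0)
 11  0000110→0 (0)
 12  0001100→0 (0)
 13  0011000→0 (0)
 14  0110000→0 (1)
 15  1100001→1 (0)
 16  1000010→1 (1)
 17  0000101→0 (0)
 18  0001010→0 (0)
 19  0010100→0 (0)
 20  0101000→0 (1)
 21  1010001→1 (1)
 22  0100011→0 (1)
 23  1000111→1 (1)
 24  0001111→0 (0)
 25  0011110→0 (0)
 26  0111100→0 (1)
 27  1111001→1 (0)
 28  1110010→1 (0)
 29  1100100→1 (0)

111000000100000110000101000111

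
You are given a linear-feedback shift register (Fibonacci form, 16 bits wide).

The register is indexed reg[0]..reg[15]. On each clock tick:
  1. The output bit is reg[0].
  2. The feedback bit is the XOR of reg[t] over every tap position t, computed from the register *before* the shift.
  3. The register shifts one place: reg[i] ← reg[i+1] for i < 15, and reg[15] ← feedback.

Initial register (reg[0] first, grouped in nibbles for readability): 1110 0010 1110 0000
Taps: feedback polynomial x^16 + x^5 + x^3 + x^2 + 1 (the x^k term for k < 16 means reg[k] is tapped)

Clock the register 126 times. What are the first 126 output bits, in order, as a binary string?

tick  register→output (feedback)
  0  1110001011100000→1 (0)
  1  1100010111000000→1 (0)
  2  1000101110000000→1 (1)
  3  0001011100000001→0 (0)
  4  0010111000000010→0 (0)
  5  0101110000000100→0 (0)
  6  1011100000001000→1 (1)
  7  0111000000010001→0 (0)
  8  1110000000100010→1 (0)
  9  1100000001000100→1 (1)
 10  1000000010001001→1 (1)
 11  0000000100010011→0 (0)
 12  0000001000100110→0 (0)
 13  0000010001001100→0 (1)
 14  0000100010011001→0 (0)
 15  0001000100110010→0 (1)
 16  0010001001100101→0 (1)
 17  0100010011001011→0 (1)
 18  1000100110010111→1 (1)
 19  0001001100101111→0 (1)
 20  0010011001011111→0 (0)
 21  0100110010111110→0 (1)
 22  1001100101111101→1 (0)
 23  0011001011111010→0 (0)
 24  0110010111110100→0 (0)
 25  1100101111101000→1 (1)
 26  1001011111010001→1 (1)
 27  0010111110100011→0 (0)
 28  0101111101000110→0 (0)
 29  1011111010001100→1 (0)
 30  0111110100011000→0 (1)
 31  1111101000110001→1 (1)
 32  1111010001100011→1 (0)
 33  1110100011000110→1 (0)
 34  1101000110001100→1 (0)
 35  1010001100011000→1 (0)
 36  0100011000110000→0 (1)
 37  1000110001100001→1 (0)
 38  0001100011000010→0 (1)
 39  0011000110000101→0 (0)
 40  0110001100001010→0 (1)
 41  1100011000010101→1 (0)
 42  1000110000101010→1 (0)
 43  0001100001010100→0 (1)
 44  0011000010101001→0 (0)
 45  0110000101010010→0 (1)
 46  1100001010100101→1 (1)
 47  1000010101001011→1 (0)
 48  0000101010010110→0 (0)
 49  0001010100101100→0 (0)
 50  0010101001011000→0 (1)
 51  0101010010110001→0 (0)
 52  1010100101100010→1 (0)
 53  0101001011000100→0 (1)
 54  1010010110001001→1 (1)
 55  0100101100010011→0 (0)
 56  1001011000100110→1 (1)
 57  0010110001001101→0 (0)
 58  0101100010011010→0 (1)
 59  1011000100110101→1 (1)
 60  0110001001101011→0 (1)
 61  1100010011010111→1 (0)
 62  1000100110101110→1 (1)
 63  0001001101011101→0 (1)
 64  0010011010111011→0 (0)
 65  0100110101110110→0 (1)
 66  1001101011101101→1 (0)
 67  0011010111011010→0 (1)
 68  0110101110110101→0 (1)
 69  1101011101101011→1 (1)
 70  1010111011010111→1 (1)
 71  0101110110101111→0 (0)
 72  1011101101011110→1 (1)
 73  0111011010111101→0 (1)
 74  1110110101111011→1 (1)
 75  1101101011110111→1 (0)
 76  1011010111101110→1 (0)
 77  0110101111011100→0 (1)
 78  1101011110111001→1 (1)
 79  1010111101110011→1 (1)
 80  0101111011100111→0 (0)
 81  1011110111001110→1 (0)
 82  0111101110011100→0 (0)
 83  1111011100111000→1 (0)
 84  1110111001110000→1 (1)
 85  1101110011100001→1 (1)
 86  1011100111000011→1 (1)
 87  0111001110000111→0 (0)
 88  1110011100001110→1 (1)
 89  1100111000011101→1 (0)
 90  1001110000111010→1 (1)
 91  0011100001110101→0 (0)
 92  0111000011101010→0 (0)
 93  1110000111010100→1 (0)
 94  1100001110101000→1 (1)
 95  1000011101010001→1 (0)
 96  0000111010100010→0 (1)
 97  0001110101000101→0 (0)
 98  0011101010001010→0 (0)
 99  0111010100010100→0 (1)
100  1110101000101001→1 (0)
101  1101010001010010→1 (1)
102  1010100010100101→1 (0)
103  0101000101001010→0 (1)
104  1010001010010101→1 (0)
105  0100010100101010→0 (1)
106  1000101001010101→1 (1)
107  0001010010101011→0 (0)
108  0010100101010110→0 (1)
109  0101001010101101→0 (1)
110  1010010101011011→1 (1)
111  0100101010110111→0 (0)
112  1001010101101110→1 (1)
113  0010101011011101→0 (1)
114  0101010110111011→0 (0)
115  1010101101110110→1 (0)
116  0101011011101100→0 (0)
117  1010110111011000→1 (1)
118  0101101110110001→0 (1)
119  1011011101100011→1 (0)
120  0110111011000110→0 (0)
121  1101110110001100→1 (1)
122  1011101100011001→1 (1)
123  0111011000110011→0 (1)
124  1110110001100111→1 (1)
125  1101100011001111→1 (0)

111000101110000000100010011001011111010001100011000010101001011000100110101110110101111011100111000011101010001010010101011011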